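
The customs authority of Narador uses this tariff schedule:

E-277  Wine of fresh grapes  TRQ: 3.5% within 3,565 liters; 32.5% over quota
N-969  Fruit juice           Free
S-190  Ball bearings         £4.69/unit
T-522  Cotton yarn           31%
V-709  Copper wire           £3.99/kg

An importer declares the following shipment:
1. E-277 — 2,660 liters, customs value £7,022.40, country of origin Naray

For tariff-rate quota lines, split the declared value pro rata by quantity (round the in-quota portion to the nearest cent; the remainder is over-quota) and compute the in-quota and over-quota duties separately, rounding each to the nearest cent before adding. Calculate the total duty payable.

Line 1 (E-277, Naray, 2,660 liters, £7,022.40):
Code E-277 is under a tariff-rate quota (threshold 3,565 liters). Quantity 2,660 liters is within the quota, so the in-quota rate 3.5% applies to the full value.
Duty = £7,022.40 × 3.5% = £245.78.

£245.78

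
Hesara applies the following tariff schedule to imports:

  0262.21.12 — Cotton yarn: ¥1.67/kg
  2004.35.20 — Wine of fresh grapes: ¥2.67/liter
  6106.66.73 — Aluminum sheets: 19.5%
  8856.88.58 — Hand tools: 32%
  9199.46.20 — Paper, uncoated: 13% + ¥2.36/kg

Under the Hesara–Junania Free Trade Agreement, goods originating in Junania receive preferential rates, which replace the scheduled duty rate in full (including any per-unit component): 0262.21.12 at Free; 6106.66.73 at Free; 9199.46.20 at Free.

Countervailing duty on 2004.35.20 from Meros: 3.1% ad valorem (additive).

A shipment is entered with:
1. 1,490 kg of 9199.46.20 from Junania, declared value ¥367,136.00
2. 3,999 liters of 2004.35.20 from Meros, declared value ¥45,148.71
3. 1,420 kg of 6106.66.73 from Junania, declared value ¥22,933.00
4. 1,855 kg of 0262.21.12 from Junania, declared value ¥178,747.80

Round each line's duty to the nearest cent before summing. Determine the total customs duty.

Line 1 (9199.46.20, Junania, 1,490 kg, ¥367,136.00):
Base rate for 9199.46.20 is 13% + ¥2.36/kg.
Origin Junania qualifies under the Hesara–Junania agreement and 9199.46.20 is covered: preferential rate Free applies instead.
Duty = ¥367,136.00 × 0% = ¥0.00.
Line 2 (2004.35.20, Meros, 3,999 liters, ¥45,148.71):
Base rate for 2004.35.20 is ¥2.67/liter.
Additional duty on 2004.35.20 from Meros: +3.1% ad valorem. Applied ad valorem rate = 3.1%.
Duty = ¥45,148.71 × 3.1% + 3,999 × ¥2.67 = ¥12,076.94.
Line 3 (6106.66.73, Junania, 1,420 kg, ¥22,933.00):
Base rate for 6106.66.73 is 19.5%.
Origin Junania qualifies under the Hesara–Junania agreement and 6106.66.73 is covered: preferential rate Free applies instead.
Duty = ¥22,933.00 × 0% = ¥0.00.
Line 4 (0262.21.12, Junania, 1,855 kg, ¥178,747.80):
Base rate for 0262.21.12 is ¥1.67/kg.
Origin Junania qualifies under the Hesara–Junania agreement and 0262.21.12 is covered: preferential rate Free applies instead.
Duty = ¥178,747.80 × 0% = ¥0.00.
Total = ¥0.00 + ¥12,076.94 + ¥0.00 + ¥0.00 = ¥12,076.94.

¥12,076.94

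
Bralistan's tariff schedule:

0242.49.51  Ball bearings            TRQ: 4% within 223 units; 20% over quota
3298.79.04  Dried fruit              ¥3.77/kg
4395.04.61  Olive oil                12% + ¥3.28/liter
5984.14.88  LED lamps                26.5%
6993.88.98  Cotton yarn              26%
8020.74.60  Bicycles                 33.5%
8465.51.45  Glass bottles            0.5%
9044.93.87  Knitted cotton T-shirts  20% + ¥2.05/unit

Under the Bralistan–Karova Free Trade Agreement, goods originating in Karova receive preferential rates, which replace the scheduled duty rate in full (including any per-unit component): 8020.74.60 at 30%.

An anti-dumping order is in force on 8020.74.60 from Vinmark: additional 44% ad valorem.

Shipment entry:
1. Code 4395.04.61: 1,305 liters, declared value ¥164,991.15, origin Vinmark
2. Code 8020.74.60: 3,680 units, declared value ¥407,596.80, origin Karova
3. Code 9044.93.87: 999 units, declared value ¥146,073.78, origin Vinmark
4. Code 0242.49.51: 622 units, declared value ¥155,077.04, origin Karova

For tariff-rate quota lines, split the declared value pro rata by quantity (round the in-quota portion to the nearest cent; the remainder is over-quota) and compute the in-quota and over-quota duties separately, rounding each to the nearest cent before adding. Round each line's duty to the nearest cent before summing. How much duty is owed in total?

Line 1 (4395.04.61, Vinmark, 1,305 liters, ¥164,991.15):
Base rate for 4395.04.61 is 12% + ¥3.28/liter.
Duty = ¥164,991.15 × 12% + 1,305 × ¥3.28 = ¥24,079.34.
Line 2 (8020.74.60, Karova, 3,680 units, ¥407,596.80):
Base rate for 8020.74.60 is 33.5%.
Origin Karova qualifies under the Bralistan–Karova agreement and 8020.74.60 is covered: preferential rate 30% applies instead.
The additional-duty order on 8020.74.60 targets Vinmark, not Karova; it does not apply.
Duty = ¥407,596.80 × 30% = ¥122,279.04.
Line 3 (9044.93.87, Vinmark, 999 units, ¥146,073.78):
Base rate for 9044.93.87 is 20% + ¥2.05/unit.
Duty = ¥146,073.78 × 20% + 999 × ¥2.05 = ¥31,262.71.
Line 4 (0242.49.51, Karova, 622 units, ¥155,077.04):
Code 0242.49.51 is under a tariff-rate quota (threshold 223 units). In-quota: 223 units at 4%; over-quota: 399 units at 20%.
Pro-rata value split: in-quota = ¥155,077.04 × 223/622 = ¥55,598.36; over-quota = ¥155,077.04 − ¥55,598.36 = ¥99,478.68.
In-quota duty = ¥55,598.36 × 4% = ¥2,223.93. Over-quota duty = ¥99,478.68 × 20% = ¥19,895.74.
Line duty = ¥2,223.93 + ¥19,895.74 = ¥22,119.67.
Total = ¥24,079.34 + ¥122,279.04 + ¥31,262.71 + ¥22,119.67 = ¥199,740.76.

¥199,740.76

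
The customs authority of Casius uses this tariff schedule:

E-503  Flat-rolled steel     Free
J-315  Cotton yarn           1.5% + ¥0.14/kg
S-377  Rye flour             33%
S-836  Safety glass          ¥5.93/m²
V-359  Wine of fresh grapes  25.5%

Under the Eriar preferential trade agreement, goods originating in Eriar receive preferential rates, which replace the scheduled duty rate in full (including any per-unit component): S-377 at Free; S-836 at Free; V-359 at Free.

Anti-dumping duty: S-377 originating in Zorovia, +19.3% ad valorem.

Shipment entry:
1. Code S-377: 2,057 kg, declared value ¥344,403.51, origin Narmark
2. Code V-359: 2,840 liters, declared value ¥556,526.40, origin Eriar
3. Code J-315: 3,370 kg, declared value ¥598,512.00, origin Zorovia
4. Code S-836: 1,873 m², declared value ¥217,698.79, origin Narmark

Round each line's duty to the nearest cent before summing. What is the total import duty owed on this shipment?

¥134,209.53

Line 1 (S-377, Narmark, 2,057 kg, ¥344,403.51):
Base rate for S-377 is 33%.
S-377 has an FTA preferential rate, but origin Narmark is not Eriar; base rate stands.
The additional-duty order on S-377 targets Zorovia, not Narmark; it does not apply.
Duty = ¥344,403.51 × 33% = ¥113,653.16.
Line 2 (V-359, Eriar, 2,840 liters, ¥556,526.40):
Base rate for V-359 is 25.5%.
Origin Eriar qualifies under the Casius–Eriar agreement and V-359 is covered: preferential rate Free applies instead.
Duty = ¥556,526.40 × 0% = ¥0.00.
Line 3 (J-315, Zorovia, 3,370 kg, ¥598,512.00):
Base rate for J-315 is 1.5% + ¥0.14/kg.
Duty = ¥598,512.00 × 1.5% + 3,370 × ¥0.14 = ¥9,449.48.
Line 4 (S-836, Narmark, 1,873 m², ¥217,698.79):
Base rate for S-836 is ¥5.93/m².
S-836 has an FTA preferential rate, but origin Narmark is not Eriar; base rate stands.
Duty = 1,873 × ¥5.93 = ¥11,106.89.
Total = ¥113,653.16 + ¥0.00 + ¥9,449.48 + ¥11,106.89 = ¥134,209.53.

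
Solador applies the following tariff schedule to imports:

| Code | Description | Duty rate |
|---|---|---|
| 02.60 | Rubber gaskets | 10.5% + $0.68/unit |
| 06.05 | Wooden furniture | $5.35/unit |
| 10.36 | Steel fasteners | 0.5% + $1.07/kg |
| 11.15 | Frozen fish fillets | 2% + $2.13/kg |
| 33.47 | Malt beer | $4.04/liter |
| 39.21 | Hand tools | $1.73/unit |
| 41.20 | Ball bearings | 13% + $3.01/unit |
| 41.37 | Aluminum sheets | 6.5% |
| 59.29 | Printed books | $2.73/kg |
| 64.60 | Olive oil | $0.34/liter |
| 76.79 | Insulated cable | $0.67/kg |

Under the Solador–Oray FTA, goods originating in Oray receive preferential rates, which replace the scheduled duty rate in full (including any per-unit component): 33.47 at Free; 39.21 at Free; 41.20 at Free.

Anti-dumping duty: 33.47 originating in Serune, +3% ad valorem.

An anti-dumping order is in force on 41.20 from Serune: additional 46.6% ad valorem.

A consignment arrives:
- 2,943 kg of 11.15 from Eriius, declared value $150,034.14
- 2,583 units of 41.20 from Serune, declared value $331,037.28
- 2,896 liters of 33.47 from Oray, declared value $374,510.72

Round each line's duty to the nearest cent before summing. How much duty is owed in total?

$214,342.32

Line 1 (11.15, Eriius, 2,943 kg, $150,034.14):
Base rate for 11.15 is 2% + $2.13/kg.
Duty = $150,034.14 × 2% + 2,943 × $2.13 = $9,269.27.
Line 2 (41.20, Serune, 2,583 units, $331,037.28):
Base rate for 41.20 is 13% + $3.01/unit.
41.20 has an FTA preferential rate, but origin Serune is not Oray; base rate stands.
Additional duty on 41.20 from Serune: +46.6%. Applied ad valorem rate: 13% + 46.6% = 59.6%.
Duty = $331,037.28 × 59.6% + 2,583 × $3.01 = $205,073.05.
Line 3 (33.47, Oray, 2,896 liters, $374,510.72):
Base rate for 33.47 is $4.04/liter.
Origin Oray qualifies under the Solador–Oray agreement and 33.47 is covered: preferential rate Free applies instead.
The additional-duty order on 33.47 targets Serune, not Oray; it does not apply.
Duty = $374,510.72 × 0% = $0.00.
Total = $9,269.27 + $205,073.05 + $0.00 = $214,342.32.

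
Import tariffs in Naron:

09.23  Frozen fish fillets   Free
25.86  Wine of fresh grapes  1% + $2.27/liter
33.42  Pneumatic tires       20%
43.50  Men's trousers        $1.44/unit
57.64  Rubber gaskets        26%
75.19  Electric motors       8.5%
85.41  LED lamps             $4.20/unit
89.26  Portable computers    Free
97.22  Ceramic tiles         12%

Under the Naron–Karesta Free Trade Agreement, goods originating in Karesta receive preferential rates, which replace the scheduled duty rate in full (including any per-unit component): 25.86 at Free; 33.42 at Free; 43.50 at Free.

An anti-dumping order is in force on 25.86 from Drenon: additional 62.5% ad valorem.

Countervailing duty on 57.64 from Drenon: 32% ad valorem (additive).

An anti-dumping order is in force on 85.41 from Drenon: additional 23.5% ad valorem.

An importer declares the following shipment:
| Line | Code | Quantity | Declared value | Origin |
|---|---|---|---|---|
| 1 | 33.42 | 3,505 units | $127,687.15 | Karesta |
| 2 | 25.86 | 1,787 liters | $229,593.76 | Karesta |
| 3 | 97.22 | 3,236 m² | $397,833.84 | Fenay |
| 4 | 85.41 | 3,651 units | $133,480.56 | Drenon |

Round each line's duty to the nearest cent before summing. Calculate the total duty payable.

$94,442.19

Line 1 (33.42, Karesta, 3,505 units, $127,687.15):
Base rate for 33.42 is 20%.
Origin Karesta qualifies under the Naron–Karesta agreement and 33.42 is covered: preferential rate Free applies instead.
Duty = $127,687.15 × 0% = $0.00.
Line 2 (25.86, Karesta, 1,787 liters, $229,593.76):
Base rate for 25.86 is 1% + $2.27/liter.
Origin Karesta qualifies under the Naron–Karesta agreement and 25.86 is covered: preferential rate Free applies instead.
The additional-duty order on 25.86 targets Drenon, not Karesta; it does not apply.
Duty = $229,593.76 × 0% = $0.00.
Line 3 (97.22, Fenay, 3,236 m², $397,833.84):
Base rate for 97.22 is 12%.
Duty = $397,833.84 × 12% = $47,740.06.
Line 4 (85.41, Drenon, 3,651 units, $133,480.56):
Base rate for 85.41 is $4.20/unit.
Additional duty on 85.41 from Drenon: +23.5% ad valorem. Applied ad valorem rate = 23.5%.
Duty = $133,480.56 × 23.5% + 3,651 × $4.20 = $46,702.13.
Total = $0.00 + $0.00 + $47,740.06 + $46,702.13 = $94,442.19.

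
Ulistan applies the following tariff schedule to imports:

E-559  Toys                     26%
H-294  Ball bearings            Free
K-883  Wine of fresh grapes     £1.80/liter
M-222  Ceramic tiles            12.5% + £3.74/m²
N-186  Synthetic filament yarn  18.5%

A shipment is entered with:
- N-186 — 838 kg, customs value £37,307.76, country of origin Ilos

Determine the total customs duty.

Line 1 (N-186, Ilos, 838 kg, £37,307.76):
Base rate for N-186 is 18.5%.
Duty = £37,307.76 × 18.5% = £6,901.94.

£6,901.94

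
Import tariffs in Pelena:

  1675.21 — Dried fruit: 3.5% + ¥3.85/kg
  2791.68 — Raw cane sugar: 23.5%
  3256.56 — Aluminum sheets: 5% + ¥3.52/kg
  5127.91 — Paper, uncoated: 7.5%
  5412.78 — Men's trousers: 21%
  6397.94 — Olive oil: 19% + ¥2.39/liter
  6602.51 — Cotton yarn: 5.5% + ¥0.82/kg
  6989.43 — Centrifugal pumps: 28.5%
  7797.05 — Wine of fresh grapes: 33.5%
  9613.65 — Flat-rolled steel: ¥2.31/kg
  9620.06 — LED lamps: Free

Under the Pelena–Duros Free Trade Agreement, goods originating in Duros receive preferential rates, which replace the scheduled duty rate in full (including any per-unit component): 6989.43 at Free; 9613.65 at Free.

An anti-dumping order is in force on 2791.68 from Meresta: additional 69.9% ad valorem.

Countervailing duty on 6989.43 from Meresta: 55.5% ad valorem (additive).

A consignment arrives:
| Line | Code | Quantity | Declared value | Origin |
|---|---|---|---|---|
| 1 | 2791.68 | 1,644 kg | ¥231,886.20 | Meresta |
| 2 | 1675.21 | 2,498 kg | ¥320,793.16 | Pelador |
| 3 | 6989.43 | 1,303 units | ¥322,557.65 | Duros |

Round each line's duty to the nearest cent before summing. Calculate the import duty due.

Line 1 (2791.68, Meresta, 1,644 kg, ¥231,886.20):
Base rate for 2791.68 is 23.5%.
Additional duty on 2791.68 from Meresta: +69.9%. Applied ad valorem rate: 23.5% + 69.9% = 93.4%.
Duty = ¥231,886.20 × 93.4% = ¥216,581.71.
Line 2 (1675.21, Pelador, 2,498 kg, ¥320,793.16):
Base rate for 1675.21 is 3.5% + ¥3.85/kg.
Duty = ¥320,793.16 × 3.5% + 2,498 × ¥3.85 = ¥20,845.06.
Line 3 (6989.43, Duros, 1,303 units, ¥322,557.65):
Base rate for 6989.43 is 28.5%.
Origin Duros qualifies under the Pelena–Duros agreement and 6989.43 is covered: preferential rate Free applies instead.
The additional-duty order on 6989.43 targets Meresta, not Duros; it does not apply.
Duty = ¥322,557.65 × 0% = ¥0.00.
Total = ¥216,581.71 + ¥20,845.06 + ¥0.00 = ¥237,426.77.

¥237,426.77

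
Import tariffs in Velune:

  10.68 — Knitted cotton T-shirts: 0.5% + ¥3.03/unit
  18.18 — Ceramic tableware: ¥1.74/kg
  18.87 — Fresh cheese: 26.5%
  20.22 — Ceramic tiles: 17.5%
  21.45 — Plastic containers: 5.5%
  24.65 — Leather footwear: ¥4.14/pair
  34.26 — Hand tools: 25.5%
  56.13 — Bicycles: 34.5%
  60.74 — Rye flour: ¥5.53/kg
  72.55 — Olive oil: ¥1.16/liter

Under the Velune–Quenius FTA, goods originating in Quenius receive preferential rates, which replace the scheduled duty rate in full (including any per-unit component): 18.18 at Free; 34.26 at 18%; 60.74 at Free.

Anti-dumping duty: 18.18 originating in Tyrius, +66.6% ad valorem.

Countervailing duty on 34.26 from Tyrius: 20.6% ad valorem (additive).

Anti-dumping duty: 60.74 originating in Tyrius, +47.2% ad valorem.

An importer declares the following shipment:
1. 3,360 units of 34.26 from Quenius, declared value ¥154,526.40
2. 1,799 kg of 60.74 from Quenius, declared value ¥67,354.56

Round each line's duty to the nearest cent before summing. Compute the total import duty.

Line 1 (34.26, Quenius, 3,360 units, ¥154,526.40):
Base rate for 34.26 is 25.5%.
Origin Quenius qualifies under the Velune–Quenius agreement and 34.26 is covered: preferential rate 18% applies instead.
The additional-duty order on 34.26 targets Tyrius, not Quenius; it does not apply.
Duty = ¥154,526.40 × 18% = ¥27,814.75.
Line 2 (60.74, Quenius, 1,799 kg, ¥67,354.56):
Base rate for 60.74 is ¥5.53/kg.
Origin Quenius qualifies under the Velune–Quenius agreement and 60.74 is covered: preferential rate Free applies instead.
The additional-duty order on 60.74 targets Tyrius, not Quenius; it does not apply.
Duty = ¥67,354.56 × 0% = ¥0.00.
Total = ¥27,814.75 + ¥0.00 = ¥27,814.75.

¥27,814.75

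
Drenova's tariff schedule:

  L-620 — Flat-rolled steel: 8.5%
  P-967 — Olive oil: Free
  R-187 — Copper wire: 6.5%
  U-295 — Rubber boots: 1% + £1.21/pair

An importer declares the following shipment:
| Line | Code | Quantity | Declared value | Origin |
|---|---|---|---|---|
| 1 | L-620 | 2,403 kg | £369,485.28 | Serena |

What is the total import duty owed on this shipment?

Line 1 (L-620, Serena, 2,403 kg, £369,485.28):
Base rate for L-620 is 8.5%.
Duty = £369,485.28 × 8.5% = £31,406.25.

£31,406.25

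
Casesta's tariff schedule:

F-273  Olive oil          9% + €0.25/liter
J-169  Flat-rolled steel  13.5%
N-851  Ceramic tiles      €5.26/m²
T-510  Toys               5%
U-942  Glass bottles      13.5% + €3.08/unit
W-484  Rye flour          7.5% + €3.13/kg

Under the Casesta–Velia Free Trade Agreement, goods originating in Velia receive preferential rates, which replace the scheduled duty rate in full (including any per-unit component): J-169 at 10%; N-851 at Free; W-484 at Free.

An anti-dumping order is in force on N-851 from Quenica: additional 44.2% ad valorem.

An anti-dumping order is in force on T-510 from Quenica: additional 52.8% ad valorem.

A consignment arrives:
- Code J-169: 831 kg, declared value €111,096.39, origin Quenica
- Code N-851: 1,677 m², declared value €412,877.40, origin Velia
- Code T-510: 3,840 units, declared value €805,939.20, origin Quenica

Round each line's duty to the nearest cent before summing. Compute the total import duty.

Line 1 (J-169, Quenica, 831 kg, €111,096.39):
Base rate for J-169 is 13.5%.
J-169 has an FTA preferential rate, but origin Quenica is not Velia; base rate stands.
Duty = €111,096.39 × 13.5% = €14,998.01.
Line 2 (N-851, Velia, 1,677 m², €412,877.40):
Base rate for N-851 is €5.26/m².
Origin Velia qualifies under the Casesta–Velia agreement and N-851 is covered: preferential rate Free applies instead.
The additional-duty order on N-851 targets Quenica, not Velia; it does not apply.
Duty = €412,877.40 × 0% = €0.00.
Line 3 (T-510, Quenica, 3,840 units, €805,939.20):
Base rate for T-510 is 5%.
Additional duty on T-510 from Quenica: +52.8%. Applied ad valorem rate: 5% + 52.8% = 57.8%.
Duty = €805,939.20 × 57.8% = €465,832.86.
Total = €14,998.01 + €0.00 + €465,832.86 = €480,830.87.

€480,830.87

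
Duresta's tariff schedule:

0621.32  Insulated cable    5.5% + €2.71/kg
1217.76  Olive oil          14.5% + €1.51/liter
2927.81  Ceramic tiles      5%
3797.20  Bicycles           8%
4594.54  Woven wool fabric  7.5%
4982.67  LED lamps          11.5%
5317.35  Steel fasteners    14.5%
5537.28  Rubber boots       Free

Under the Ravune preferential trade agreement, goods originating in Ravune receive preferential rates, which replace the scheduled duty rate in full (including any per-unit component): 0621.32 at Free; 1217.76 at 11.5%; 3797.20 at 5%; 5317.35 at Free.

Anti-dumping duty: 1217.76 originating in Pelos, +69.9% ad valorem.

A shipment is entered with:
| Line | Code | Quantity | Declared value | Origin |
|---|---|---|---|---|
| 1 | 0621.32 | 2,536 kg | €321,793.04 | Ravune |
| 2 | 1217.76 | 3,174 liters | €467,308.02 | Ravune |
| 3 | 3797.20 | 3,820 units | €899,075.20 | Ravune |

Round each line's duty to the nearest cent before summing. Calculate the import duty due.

€98,694.18

Line 1 (0621.32, Ravune, 2,536 kg, €321,793.04):
Base rate for 0621.32 is 5.5% + €2.71/kg.
Origin Ravune qualifies under the Duresta–Ravune agreement and 0621.32 is covered: preferential rate Free applies instead.
Duty = €321,793.04 × 0% = €0.00.
Line 2 (1217.76, Ravune, 3,174 liters, €467,308.02):
Base rate for 1217.76 is 14.5% + €1.51/liter.
Origin Ravune qualifies under the Duresta–Ravune agreement and 1217.76 is covered: preferential rate 11.5% applies instead.
The additional-duty order on 1217.76 targets Pelos, not Ravune; it does not apply.
Duty = €467,308.02 × 11.5% = €53,740.42.
Line 3 (3797.20, Ravune, 3,820 units, €899,075.20):
Base rate for 3797.20 is 8%.
Origin Ravune qualifies under the Duresta–Ravune agreement and 3797.20 is covered: preferential rate 5% applies instead.
Duty = €899,075.20 × 5% = €44,953.76.
Total = €0.00 + €53,740.42 + €44,953.76 = €98,694.18.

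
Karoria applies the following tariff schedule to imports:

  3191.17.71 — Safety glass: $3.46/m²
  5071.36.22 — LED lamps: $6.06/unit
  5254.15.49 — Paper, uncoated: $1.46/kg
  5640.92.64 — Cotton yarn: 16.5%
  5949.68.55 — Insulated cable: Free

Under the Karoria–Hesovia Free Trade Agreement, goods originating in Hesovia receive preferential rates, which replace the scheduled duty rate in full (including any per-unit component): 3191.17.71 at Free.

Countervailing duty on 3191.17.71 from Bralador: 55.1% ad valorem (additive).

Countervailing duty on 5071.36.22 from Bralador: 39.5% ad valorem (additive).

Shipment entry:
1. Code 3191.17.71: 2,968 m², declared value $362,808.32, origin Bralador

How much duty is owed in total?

$210,176.66

Line 1 (3191.17.71, Bralador, 2,968 m², $362,808.32):
Base rate for 3191.17.71 is $3.46/m².
3191.17.71 has an FTA preferential rate, but origin Bralador is not Hesovia; base rate stands.
Additional duty on 3191.17.71 from Bralador: +55.1% ad valorem. Applied ad valorem rate = 55.1%.
Duty = $362,808.32 × 55.1% + 2,968 × $3.46 = $210,176.66.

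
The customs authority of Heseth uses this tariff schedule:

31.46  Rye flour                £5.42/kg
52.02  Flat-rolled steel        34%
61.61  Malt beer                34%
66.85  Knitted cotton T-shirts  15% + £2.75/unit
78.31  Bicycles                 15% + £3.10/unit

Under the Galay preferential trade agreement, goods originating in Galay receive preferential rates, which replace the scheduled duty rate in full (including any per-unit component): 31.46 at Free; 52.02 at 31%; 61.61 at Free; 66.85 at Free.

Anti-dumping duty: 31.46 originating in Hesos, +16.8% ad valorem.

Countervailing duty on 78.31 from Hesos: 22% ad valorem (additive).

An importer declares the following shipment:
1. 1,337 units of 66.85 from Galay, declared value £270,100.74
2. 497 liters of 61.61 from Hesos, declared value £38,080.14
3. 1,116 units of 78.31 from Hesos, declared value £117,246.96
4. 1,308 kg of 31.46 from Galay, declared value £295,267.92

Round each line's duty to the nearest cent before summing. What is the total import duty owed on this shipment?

£59,788.23

Line 1 (66.85, Galay, 1,337 units, £270,100.74):
Base rate for 66.85 is 15% + £2.75/unit.
Origin Galay qualifies under the Heseth–Galay agreement and 66.85 is covered: preferential rate Free applies instead.
Duty = £270,100.74 × 0% = £0.00.
Line 2 (61.61, Hesos, 497 liters, £38,080.14):
Base rate for 61.61 is 34%.
61.61 has an FTA preferential rate, but origin Hesos is not Galay; base rate stands.
Duty = £38,080.14 × 34% = £12,947.25.
Line 3 (78.31, Hesos, 1,116 units, £117,246.96):
Base rate for 78.31 is 15% + £3.10/unit.
Additional duty on 78.31 from Hesos: +22%. Applied ad valorem rate: 15% + 22% = 37%.
Duty = £117,246.96 × 37% + 1,116 × £3.10 = £46,840.98.
Line 4 (31.46, Galay, 1,308 kg, £295,267.92):
Base rate for 31.46 is £5.42/kg.
Origin Galay qualifies under the Heseth–Galay agreement and 31.46 is covered: preferential rate Free applies instead.
The additional-duty order on 31.46 targets Hesos, not Galay; it does not apply.
Duty = £295,267.92 × 0% = £0.00.
Total = £0.00 + £12,947.25 + £46,840.98 + £0.00 = £59,788.23.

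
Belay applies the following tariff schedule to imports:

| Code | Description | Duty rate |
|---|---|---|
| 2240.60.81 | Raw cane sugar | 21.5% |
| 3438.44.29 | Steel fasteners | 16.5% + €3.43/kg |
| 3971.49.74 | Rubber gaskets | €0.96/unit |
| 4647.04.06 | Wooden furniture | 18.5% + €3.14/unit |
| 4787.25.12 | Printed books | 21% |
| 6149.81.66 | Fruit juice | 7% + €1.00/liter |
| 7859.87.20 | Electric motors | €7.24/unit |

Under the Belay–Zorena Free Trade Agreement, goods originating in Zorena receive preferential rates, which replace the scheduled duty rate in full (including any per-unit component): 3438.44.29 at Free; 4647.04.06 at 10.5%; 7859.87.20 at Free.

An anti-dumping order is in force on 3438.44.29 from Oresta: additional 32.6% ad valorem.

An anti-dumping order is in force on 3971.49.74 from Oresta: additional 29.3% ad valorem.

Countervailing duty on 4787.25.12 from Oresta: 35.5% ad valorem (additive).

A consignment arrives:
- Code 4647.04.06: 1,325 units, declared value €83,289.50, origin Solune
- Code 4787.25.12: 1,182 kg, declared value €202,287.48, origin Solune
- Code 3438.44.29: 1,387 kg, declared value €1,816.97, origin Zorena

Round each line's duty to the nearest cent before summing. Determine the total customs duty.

Line 1 (4647.04.06, Solune, 1,325 units, €83,289.50):
Base rate for 4647.04.06 is 18.5% + €3.14/unit.
4647.04.06 has an FTA preferential rate, but origin Solune is not Zorena; base rate stands.
Duty = €83,289.50 × 18.5% + 1,325 × €3.14 = €19,569.06.
Line 2 (4787.25.12, Solune, 1,182 kg, €202,287.48):
Base rate for 4787.25.12 is 21%.
The additional-duty order on 4787.25.12 targets Oresta, not Solune; it does not apply.
Duty = €202,287.48 × 21% = €42,480.37.
Line 3 (3438.44.29, Zorena, 1,387 kg, €1,816.97):
Base rate for 3438.44.29 is 16.5% + €3.43/kg.
Origin Zorena qualifies under the Belay–Zorena agreement and 3438.44.29 is covered: preferential rate Free applies instead.
The additional-duty order on 3438.44.29 targets Oresta, not Zorena; it does not apply.
Duty = €1,816.97 × 0% = €0.00.
Total = €19,569.06 + €42,480.37 + €0.00 = €62,049.43.

€62,049.43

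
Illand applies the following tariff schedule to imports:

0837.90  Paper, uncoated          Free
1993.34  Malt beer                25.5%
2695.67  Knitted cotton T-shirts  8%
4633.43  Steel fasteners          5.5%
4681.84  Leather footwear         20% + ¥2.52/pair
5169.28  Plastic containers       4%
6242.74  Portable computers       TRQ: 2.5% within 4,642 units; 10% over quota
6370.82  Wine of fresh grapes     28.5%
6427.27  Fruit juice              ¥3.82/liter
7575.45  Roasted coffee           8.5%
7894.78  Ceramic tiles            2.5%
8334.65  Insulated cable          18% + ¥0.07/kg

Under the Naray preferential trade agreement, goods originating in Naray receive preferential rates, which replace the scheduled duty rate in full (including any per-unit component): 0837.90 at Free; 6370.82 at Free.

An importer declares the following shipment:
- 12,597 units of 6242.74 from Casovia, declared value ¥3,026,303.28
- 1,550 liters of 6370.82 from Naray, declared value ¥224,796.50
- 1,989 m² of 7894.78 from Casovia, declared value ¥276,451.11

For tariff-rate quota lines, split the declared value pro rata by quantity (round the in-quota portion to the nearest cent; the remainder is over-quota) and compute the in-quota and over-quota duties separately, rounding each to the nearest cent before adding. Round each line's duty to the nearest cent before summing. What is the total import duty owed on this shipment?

Line 1 (6242.74, Casovia, 12,597 units, ¥3,026,303.28):
Code 6242.74 is under a tariff-rate quota (threshold 4,642 units). In-quota: 4,642 units at 2.5%; over-quota: 7,955 units at 10%.
Pro-rata value split: in-quota = ¥3,026,303.28 × 4,642/12,597 = ¥1,115,194.08; over-quota = ¥3,026,303.28 − ¥1,115,194.08 = ¥1,911,109.20.
In-quota duty = ¥1,115,194.08 × 2.5% = ¥27,879.85. Over-quota duty = ¥1,911,109.20 × 10% = ¥191,110.92.
Line duty = ¥27,879.85 + ¥191,110.92 = ¥218,990.77.
Line 2 (6370.82, Naray, 1,550 liters, ¥224,796.50):
Base rate for 6370.82 is 28.5%.
Origin Naray qualifies under the Illand–Naray agreement and 6370.82 is covered: preferential rate Free applies instead.
Duty = ¥224,796.50 × 0% = ¥0.00.
Line 3 (7894.78, Casovia, 1,989 m², ¥276,451.11):
Base rate for 7894.78 is 2.5%.
Duty = ¥276,451.11 × 2.5% = ¥6,911.28.
Total = ¥218,990.77 + ¥0.00 + ¥6,911.28 = ¥225,902.05.

¥225,902.05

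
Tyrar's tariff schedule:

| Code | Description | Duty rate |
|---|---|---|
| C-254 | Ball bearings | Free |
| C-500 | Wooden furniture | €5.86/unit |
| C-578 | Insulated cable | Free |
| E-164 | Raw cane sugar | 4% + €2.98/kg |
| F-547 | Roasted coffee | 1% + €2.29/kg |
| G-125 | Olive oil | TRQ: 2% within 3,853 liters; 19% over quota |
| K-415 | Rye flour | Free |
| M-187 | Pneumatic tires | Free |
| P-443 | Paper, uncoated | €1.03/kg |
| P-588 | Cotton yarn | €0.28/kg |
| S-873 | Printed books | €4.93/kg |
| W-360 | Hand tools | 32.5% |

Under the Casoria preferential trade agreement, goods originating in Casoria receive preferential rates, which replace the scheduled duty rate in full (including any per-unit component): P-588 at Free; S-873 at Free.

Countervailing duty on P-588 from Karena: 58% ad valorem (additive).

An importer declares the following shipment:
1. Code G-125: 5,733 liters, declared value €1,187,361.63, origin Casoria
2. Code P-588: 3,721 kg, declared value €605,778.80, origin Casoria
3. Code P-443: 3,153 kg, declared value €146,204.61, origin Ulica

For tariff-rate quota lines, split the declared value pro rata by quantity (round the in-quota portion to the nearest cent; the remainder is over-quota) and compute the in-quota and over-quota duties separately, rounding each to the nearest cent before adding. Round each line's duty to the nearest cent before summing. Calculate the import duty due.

Line 1 (G-125, Casoria, 5,733 liters, €1,187,361.63):
Code G-125 is under a tariff-rate quota (threshold 3,853 liters). In-quota: 3,853 liters at 2%; over-quota: 1,880 liters at 19%.
Pro-rata value split: in-quota = €1,187,361.63 × 3,853/5,733 = €797,994.83; over-quota = €1,187,361.63 − €797,994.83 = €389,366.80.
In-quota duty = €797,994.83 × 2% = €15,959.90. Over-quota duty = €389,366.80 × 19% = €73,979.69.
Line duty = €15,959.90 + €73,979.69 = €89,939.59.
Line 2 (P-588, Casoria, 3,721 kg, €605,778.80):
Base rate for P-588 is €0.28/kg.
Origin Casoria qualifies under the Tyrar–Casoria agreement and P-588 is covered: preferential rate Free applies instead.
The additional-duty order on P-588 targets Karena, not Casoria; it does not apply.
Duty = €605,778.80 × 0% = €0.00.
Line 3 (P-443, Ulica, 3,153 kg, €146,204.61):
Base rate for P-443 is €1.03/kg.
Duty = 3,153 × €1.03 = €3,247.59.
Total = €89,939.59 + €0.00 + €3,247.59 = €93,187.18.

€93,187.18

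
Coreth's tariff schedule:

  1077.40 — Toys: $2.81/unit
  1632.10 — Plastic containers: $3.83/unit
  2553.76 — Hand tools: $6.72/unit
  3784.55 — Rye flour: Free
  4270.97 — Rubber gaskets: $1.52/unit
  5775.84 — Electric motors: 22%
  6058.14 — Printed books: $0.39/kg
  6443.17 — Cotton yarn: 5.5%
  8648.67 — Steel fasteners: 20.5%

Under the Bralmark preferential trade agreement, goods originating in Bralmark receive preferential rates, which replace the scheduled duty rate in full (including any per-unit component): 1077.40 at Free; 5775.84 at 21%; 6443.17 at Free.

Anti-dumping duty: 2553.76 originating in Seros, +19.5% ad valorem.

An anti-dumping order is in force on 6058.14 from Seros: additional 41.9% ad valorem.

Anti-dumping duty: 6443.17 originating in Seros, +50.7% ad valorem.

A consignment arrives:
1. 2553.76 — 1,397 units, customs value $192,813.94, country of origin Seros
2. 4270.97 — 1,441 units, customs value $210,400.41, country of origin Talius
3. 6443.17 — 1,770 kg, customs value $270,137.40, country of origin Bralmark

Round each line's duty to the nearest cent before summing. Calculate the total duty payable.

Line 1 (2553.76, Seros, 1,397 units, $192,813.94):
Base rate for 2553.76 is $6.72/unit.
Additional duty on 2553.76 from Seros: +19.5% ad valorem. Applied ad valorem rate = 19.5%.
Duty = $192,813.94 × 19.5% + 1,397 × $6.72 = $46,986.56.
Line 2 (4270.97, Talius, 1,441 units, $210,400.41):
Base rate for 4270.97 is $1.52/unit.
Duty = 1,441 × $1.52 = $2,190.32.
Line 3 (6443.17, Bralmark, 1,770 kg, $270,137.40):
Base rate for 6443.17 is 5.5%.
Origin Bralmark qualifies under the Coreth–Bralmark agreement and 6443.17 is covered: preferential rate Free applies instead.
The additional-duty order on 6443.17 targets Seros, not Bralmark; it does not apply.
Duty = $270,137.40 × 0% = $0.00.
Total = $46,986.56 + $2,190.32 + $0.00 = $49,176.88.

$49,176.88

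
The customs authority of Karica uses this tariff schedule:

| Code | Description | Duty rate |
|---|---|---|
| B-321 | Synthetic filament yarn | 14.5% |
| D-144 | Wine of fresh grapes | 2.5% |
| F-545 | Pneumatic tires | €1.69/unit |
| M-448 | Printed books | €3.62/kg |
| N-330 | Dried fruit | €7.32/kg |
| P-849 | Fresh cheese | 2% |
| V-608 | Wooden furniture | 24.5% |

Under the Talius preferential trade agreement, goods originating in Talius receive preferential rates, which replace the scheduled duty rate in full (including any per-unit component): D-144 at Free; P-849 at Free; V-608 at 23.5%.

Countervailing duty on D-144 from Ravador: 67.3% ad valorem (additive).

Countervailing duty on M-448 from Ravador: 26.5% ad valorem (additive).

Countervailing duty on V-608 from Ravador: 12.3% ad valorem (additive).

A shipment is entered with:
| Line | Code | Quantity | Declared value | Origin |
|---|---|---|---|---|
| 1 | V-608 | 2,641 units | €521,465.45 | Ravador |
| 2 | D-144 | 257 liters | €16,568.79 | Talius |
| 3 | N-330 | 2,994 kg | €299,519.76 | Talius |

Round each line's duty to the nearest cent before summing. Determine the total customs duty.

€213,815.37

Line 1 (V-608, Ravador, 2,641 units, €521,465.45):
Base rate for V-608 is 24.5%.
V-608 has an FTA preferential rate, but origin Ravador is not Talius; base rate stands.
Additional duty on V-608 from Ravador: +12.3%. Applied ad valorem rate: 24.5% + 12.3% = 36.8%.
Duty = €521,465.45 × 36.8% = €191,899.29.
Line 2 (D-144, Talius, 257 liters, €16,568.79):
Base rate for D-144 is 2.5%.
Origin Talius qualifies under the Karica–Talius agreement and D-144 is covered: preferential rate Free applies instead.
The additional-duty order on D-144 targets Ravador, not Talius; it does not apply.
Duty = €16,568.79 × 0% = €0.00.
Line 3 (N-330, Talius, 2,994 kg, €299,519.76):
Base rate for N-330 is €7.32/kg.
Origin Talius is the FTA partner but N-330 is not on the preference list; base rate stands.
Duty = 2,994 × €7.32 = €21,916.08.
Total = €191,899.29 + €0.00 + €21,916.08 = €213,815.37.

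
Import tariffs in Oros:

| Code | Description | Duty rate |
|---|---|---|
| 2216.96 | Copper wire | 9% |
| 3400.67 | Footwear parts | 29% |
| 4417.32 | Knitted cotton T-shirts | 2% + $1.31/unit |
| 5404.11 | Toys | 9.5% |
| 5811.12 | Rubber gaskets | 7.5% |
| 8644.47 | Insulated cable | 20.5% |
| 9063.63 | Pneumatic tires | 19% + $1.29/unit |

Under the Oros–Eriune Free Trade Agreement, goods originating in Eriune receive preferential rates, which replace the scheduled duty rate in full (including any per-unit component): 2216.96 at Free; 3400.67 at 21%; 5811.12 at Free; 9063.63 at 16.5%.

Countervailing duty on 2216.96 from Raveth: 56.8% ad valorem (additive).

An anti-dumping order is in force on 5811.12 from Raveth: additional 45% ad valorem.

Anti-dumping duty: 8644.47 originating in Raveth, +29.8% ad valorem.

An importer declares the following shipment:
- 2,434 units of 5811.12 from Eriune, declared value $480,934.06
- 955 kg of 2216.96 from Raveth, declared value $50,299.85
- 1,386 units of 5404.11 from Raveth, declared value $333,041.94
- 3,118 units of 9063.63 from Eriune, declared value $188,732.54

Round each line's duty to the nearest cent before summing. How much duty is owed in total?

$95,877.15

Line 1 (5811.12, Eriune, 2,434 units, $480,934.06):
Base rate for 5811.12 is 7.5%.
Origin Eriune qualifies under the Oros–Eriune agreement and 5811.12 is covered: preferential rate Free applies instead.
The additional-duty order on 5811.12 targets Raveth, not Eriune; it does not apply.
Duty = $480,934.06 × 0% = $0.00.
Line 2 (2216.96, Raveth, 955 kg, $50,299.85):
Base rate for 2216.96 is 9%.
2216.96 has an FTA preferential rate, but origin Raveth is not Eriune; base rate stands.
Additional duty on 2216.96 from Raveth: +56.8%. Applied ad valorem rate: 9% + 56.8% = 65.8%.
Duty = $50,299.85 × 65.8% = $33,097.30.
Line 3 (5404.11, Raveth, 1,386 units, $333,041.94):
Base rate for 5404.11 is 9.5%.
Duty = $333,041.94 × 9.5% = $31,638.98.
Line 4 (9063.63, Eriune, 3,118 units, $188,732.54):
Base rate for 9063.63 is 19% + $1.29/unit.
Origin Eriune qualifies under the Oros–Eriune agreement and 9063.63 is covered: preferential rate 16.5% applies instead.
Duty = $188,732.54 × 16.5% = $31,140.87.
Total = $0.00 + $33,097.30 + $31,638.98 + $31,140.87 = $95,877.15.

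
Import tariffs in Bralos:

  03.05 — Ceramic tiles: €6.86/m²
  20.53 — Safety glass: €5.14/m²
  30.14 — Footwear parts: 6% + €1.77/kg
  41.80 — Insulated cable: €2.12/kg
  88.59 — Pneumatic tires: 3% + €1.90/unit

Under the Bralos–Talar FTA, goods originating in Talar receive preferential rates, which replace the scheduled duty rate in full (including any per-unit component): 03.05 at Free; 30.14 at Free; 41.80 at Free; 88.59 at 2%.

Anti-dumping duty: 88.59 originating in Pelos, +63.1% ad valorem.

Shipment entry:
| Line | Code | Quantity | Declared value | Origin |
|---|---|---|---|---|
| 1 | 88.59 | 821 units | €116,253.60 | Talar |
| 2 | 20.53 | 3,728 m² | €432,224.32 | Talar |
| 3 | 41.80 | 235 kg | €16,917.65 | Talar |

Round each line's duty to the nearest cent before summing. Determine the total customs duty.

Line 1 (88.59, Talar, 821 units, €116,253.60):
Base rate for 88.59 is 3% + €1.90/unit.
Origin Talar qualifies under the Bralos–Talar agreement and 88.59 is covered: preferential rate 2% applies instead.
The additional-duty order on 88.59 targets Pelos, not Talar; it does not apply.
Duty = €116,253.60 × 2% = €2,325.07.
Line 2 (20.53, Talar, 3,728 m², €432,224.32):
Base rate for 20.53 is €5.14/m².
Origin Talar is the FTA partner but 20.53 is not on the preference list; base rate stands.
Duty = 3,728 × €5.14 = €19,161.92.
Line 3 (41.80, Talar, 235 kg, €16,917.65):
Base rate for 41.80 is €2.12/kg.
Origin Talar qualifies under the Bralos–Talar agreement and 41.80 is covered: preferential rate Free applies instead.
Duty = €16,917.65 × 0% = €0.00.
Total = €2,325.07 + €19,161.92 + €0.00 = €21,486.99.

€21,486.99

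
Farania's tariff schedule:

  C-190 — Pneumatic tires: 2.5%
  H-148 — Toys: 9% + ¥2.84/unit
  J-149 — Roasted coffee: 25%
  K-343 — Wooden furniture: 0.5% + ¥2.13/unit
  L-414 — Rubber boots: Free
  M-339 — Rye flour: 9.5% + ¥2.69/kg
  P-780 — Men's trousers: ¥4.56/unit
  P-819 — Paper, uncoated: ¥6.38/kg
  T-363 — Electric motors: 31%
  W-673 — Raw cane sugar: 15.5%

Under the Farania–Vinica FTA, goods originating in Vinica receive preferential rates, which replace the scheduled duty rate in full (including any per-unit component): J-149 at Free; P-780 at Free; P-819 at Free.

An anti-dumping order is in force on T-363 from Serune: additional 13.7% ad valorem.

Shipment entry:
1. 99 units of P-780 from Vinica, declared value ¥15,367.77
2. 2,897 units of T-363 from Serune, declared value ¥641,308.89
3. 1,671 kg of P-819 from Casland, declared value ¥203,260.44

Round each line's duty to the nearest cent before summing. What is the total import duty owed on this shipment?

Line 1 (P-780, Vinica, 99 units, ¥15,367.77):
Base rate for P-780 is ¥4.56/unit.
Origin Vinica qualifies under the Farania–Vinica agreement and P-780 is covered: preferential rate Free applies instead.
Duty = ¥15,367.77 × 0% = ¥0.00.
Line 2 (T-363, Serune, 2,897 units, ¥641,308.89):
Base rate for T-363 is 31%.
Additional duty on T-363 from Serune: +13.7%. Applied ad valorem rate: 31% + 13.7% = 44.7%.
Duty = ¥641,308.89 × 44.7% = ¥286,665.07.
Line 3 (P-819, Casland, 1,671 kg, ¥203,260.44):
Base rate for P-819 is ¥6.38/kg.
P-819 has an FTA preferential rate, but origin Casland is not Vinica; base rate stands.
Duty = 1,671 × ¥6.38 = ¥10,660.98.
Total = ¥0.00 + ¥286,665.07 + ¥10,660.98 = ¥297,326.05.

¥297,326.05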